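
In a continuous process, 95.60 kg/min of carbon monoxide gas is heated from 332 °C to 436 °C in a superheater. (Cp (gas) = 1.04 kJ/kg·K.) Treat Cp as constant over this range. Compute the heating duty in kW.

Q = 172 kW

Q = ṁ·Cp·ΔT = 95.60 × 1.04 × (436 − 332) = 10340 kJ/min
Converting: 10340 / 60 s = 172.33 kW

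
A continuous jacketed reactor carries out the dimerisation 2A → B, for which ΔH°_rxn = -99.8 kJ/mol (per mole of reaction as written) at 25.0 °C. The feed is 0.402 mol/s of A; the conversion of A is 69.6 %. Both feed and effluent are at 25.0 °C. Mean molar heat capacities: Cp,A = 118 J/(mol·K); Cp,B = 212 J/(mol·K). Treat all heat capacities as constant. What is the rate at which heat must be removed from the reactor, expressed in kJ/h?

Q_out = 50300 kJ/h

Extent of reaction ξ = 0.696 × 0.402 / 2 = 0.1399 mol/s
Reaction term: ξ·ΔH°_rxn = 0.1399 × -99.8 = -13.962 kJ/s
Q = ΔH = -13.962 kJ/s = -13.962 kW
Heat removed = 50262 kJ/h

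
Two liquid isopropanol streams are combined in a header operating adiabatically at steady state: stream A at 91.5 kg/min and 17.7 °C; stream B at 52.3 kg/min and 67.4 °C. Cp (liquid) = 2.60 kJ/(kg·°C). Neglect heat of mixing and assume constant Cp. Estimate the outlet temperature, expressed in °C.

No heat crosses the boundary, so H_out = H_in.
T_out = Σ ṁᵢCp,ᵢTᵢ / Σ ṁᵢCp,ᵢ
      = 13376 / 373.88 = 35.776 °C

T_out = 35.8 °C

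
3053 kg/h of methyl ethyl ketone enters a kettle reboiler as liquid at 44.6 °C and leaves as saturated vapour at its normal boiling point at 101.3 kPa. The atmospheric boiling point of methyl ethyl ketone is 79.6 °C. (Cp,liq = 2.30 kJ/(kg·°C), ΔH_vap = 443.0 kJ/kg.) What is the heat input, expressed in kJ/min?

liquid 44.6→79.6 °C: 80.5 kJ/kg
vaporisation at 79.6 °C: 443 kJ/kg
Δh = 80.5 + 443 = 523.5 kJ/kg
Q = ṁ·Δh = 3053 kg/h × 523.5 kJ/kg = 1.5982e+06 kJ/h
|Q| = 443.96 kW = 26637 kJ/min

Q = 26600 kJ/min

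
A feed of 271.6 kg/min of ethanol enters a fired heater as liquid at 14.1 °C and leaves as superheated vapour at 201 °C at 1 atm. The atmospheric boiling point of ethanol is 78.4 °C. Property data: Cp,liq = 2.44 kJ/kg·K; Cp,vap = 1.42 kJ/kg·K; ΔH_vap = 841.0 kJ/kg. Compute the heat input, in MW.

liquid 14.1→78.4 °C: 156.89 kJ/kg
vaporisation at 78.4 °C: 841 kJ/kg
vapour 78.4→201 °C: 174.09 kJ/kg
Δh = 156.89 + 841 + 174.09 = 1172 kJ/kg
Q = ṁ·Δh = 271.6 kg/min × 1172 kJ/kg = 318310 kJ/min
|Q| = 5305.2 kW = 5.3052 MW

Q = 5.31 MW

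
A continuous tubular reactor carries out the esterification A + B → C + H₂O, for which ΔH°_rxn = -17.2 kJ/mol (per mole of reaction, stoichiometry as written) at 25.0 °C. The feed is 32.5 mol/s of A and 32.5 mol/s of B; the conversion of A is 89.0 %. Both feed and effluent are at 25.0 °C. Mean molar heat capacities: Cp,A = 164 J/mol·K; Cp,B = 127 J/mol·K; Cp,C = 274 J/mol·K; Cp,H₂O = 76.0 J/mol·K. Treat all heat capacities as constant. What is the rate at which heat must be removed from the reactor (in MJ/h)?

Extent of reaction ξ = 0.890 × 32.5 = 28.925 mol/s
Reaction term: ξ·ΔH°_rxn = 28.925 × -17.2 = -497.51 kJ/s
Q = ΔH = -497.51 kJ/s = -497.51 kW
Heat removed = 1791 MJ/h

Q_out = 1790 MJ/h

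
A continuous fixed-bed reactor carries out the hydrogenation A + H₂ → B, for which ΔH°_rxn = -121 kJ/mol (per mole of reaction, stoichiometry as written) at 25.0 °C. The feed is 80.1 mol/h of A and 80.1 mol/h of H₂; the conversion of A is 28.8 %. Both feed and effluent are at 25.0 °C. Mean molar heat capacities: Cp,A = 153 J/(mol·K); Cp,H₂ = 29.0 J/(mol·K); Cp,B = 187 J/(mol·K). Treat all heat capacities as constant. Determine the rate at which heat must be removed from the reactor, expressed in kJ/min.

Extent of reaction ξ = 0.288 × 80.1 = 23.069 mol/h
Reaction term: ξ·ΔH°_rxn = 23.069 × -121 = -2791.3 kJ/h
Q = ΔH = -2791.3 kJ/h = -0.77537 kW
Heat removed = 46.522 kJ/min

Q_out = 46.5 kJ/min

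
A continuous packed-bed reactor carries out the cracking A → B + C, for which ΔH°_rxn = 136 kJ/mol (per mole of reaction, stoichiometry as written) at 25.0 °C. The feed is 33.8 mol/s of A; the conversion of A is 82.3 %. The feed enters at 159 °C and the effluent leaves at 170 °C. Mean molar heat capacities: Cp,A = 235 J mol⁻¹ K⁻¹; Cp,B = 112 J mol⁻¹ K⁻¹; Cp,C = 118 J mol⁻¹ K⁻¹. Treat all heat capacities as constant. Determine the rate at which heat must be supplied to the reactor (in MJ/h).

Extent of reaction ξ = 0.823 × 33.8 = 27.817 mol/s
Reaction term: ξ·ΔH°_rxn = 27.817 × 136 = 3783.2 kJ/s
Sensible, feed 159→25 °C: -1064.4 kJ/s
Outlet flows (mol/s): A 5.9826, B 27.817, C 27.817
Sensible, products 25→170 °C: 1131.6 kJ/s
Q = ΔH = 3850.4 kJ/s = 3850.4 kW
Heat supplied = 13861 MJ/h

Q_in = 13900 MJ/h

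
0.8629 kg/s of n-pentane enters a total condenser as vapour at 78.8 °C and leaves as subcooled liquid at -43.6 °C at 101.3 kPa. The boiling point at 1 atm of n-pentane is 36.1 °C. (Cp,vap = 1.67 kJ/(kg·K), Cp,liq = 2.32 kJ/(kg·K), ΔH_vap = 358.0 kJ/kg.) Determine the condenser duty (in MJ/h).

vapour 78.8→36.1 °C: -71.309 kJ/kg
condensation at 36.1 °C: -358 kJ/kg
liquid 36.1→-43.6 °C: -184.9 kJ/kg
Δh = -71.309 + -358 + -184.9 = -614.21 kJ/kg
Q = ṁ·Δh = 0.8629 kg/s × -614.21 kJ/kg = -530 kJ/s
|Q| = 530 kW = 1908 MJ/h

Q_c = 1910 MJ/h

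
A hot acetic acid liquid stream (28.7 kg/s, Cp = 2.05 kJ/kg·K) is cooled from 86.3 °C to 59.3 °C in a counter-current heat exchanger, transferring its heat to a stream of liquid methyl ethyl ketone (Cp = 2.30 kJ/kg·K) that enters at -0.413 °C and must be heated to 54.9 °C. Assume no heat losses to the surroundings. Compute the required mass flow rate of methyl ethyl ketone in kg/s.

ṁ_c = 12.5 kg/s

Heat released by hot stream: Q = 28.7 × 2.05 × (86.3 − 59.3) = 1588.5 kJ/s
Energy balance on cold side (adiabatic exchanger): Q = ṁ_c·Cp_c·(T_c,out − T_c,in)
ṁ_c = 1588.5 / [2.30 × (54.9 − -0.413)] = 12.487 kg/s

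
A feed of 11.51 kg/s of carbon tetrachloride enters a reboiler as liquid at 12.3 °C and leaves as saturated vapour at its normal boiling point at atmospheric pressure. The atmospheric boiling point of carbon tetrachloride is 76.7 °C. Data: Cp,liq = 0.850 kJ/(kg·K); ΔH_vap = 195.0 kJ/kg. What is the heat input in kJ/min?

liquid 12.3→76.7 °C: 54.74 kJ/kg
vaporisation at 76.7 °C: 195 kJ/kg
Δh = 54.74 + 195 = 249.74 kJ/kg
Q = ṁ·Δh = 11.51 kg/s × 249.74 kJ/kg = 2874.5 kJ/s
|Q| = 2874.5 kW = 172470 kJ/min

Q = 172000 kJ/min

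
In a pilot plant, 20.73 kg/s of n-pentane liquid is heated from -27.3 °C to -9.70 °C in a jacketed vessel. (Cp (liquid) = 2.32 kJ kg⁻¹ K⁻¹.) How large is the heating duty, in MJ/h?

Q = 3050 MJ/h

Q = ṁ·Cp·ΔT = 20.73 × 2.32 × (-9.70 − -27.3) = 846.45 kJ/s
Heating duty = 3047.2 MJ/h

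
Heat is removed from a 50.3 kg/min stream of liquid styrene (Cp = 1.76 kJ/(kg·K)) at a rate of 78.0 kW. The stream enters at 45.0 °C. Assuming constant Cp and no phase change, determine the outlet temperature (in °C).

Q = 78.0 kW = 4680 kJ/min
ΔT = Q/(ṁ·Cp) = 4680/(50.3×1.76) = 52.865 K
T_out = 45.0 − 52.865 = -7.8646 °C

T_out = -7.86 °C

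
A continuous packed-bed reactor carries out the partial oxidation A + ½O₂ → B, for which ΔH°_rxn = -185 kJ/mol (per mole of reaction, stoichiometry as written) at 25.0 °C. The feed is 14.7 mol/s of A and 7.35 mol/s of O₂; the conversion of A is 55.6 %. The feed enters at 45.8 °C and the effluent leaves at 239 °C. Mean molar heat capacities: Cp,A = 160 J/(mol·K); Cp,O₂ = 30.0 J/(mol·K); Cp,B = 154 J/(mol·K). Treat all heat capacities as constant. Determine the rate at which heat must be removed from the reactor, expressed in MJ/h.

Extent of reaction ξ = 0.556 × 14.7 = 8.1732 mol/s
Reaction term: ξ·ΔH°_rxn = 8.1732 × -185 = -1512 kJ/s
Sensible, feed 45.8→25 °C: -53.508 kJ/s
Outlet flows (mol/s): A 6.5268, O₂ 3.2634, B 8.1732
Sensible, products 25→239 °C: 513.78 kJ/s
Q = ΔH = -1051.8 kJ/s = -1051.8 kW
Heat removed = 3786.4 MJ/h

Q_out = 3790 MJ/h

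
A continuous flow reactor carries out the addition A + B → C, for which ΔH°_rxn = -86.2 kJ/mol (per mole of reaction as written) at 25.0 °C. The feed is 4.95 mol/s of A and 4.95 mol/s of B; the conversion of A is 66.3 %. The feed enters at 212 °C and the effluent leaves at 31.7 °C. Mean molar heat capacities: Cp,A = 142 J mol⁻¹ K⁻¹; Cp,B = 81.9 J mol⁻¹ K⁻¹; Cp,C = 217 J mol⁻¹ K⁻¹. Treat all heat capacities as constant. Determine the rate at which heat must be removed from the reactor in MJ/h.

Q_out = 1740 MJ/h

Extent of reaction ξ = 0.663 × 4.95 = 3.2819 mol/s
Reaction term: ξ·ΔH°_rxn = 3.2819 × -86.2 = -282.9 kJ/s
Sensible, feed 212→25 °C: -207.25 kJ/s
Outlet flows (mol/s): A 1.6681, B 1.6681, C 3.2819
Sensible, products 25→31.7 °C: 7.2739 kJ/s
Q = ΔH = -482.87 kJ/s = -482.87 kW
Heat removed = 1738.3 MJ/h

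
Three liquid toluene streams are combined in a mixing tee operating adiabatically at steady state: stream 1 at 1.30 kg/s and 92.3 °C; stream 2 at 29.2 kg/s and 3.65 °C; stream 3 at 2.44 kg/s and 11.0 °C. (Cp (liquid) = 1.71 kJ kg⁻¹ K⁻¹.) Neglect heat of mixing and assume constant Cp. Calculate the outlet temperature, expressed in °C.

No heat crosses the boundary, so H_out = H_in.
Σ ṁᵢCp,ᵢTᵢ = 1.30×1.71×92.3 + 29.2×1.71×3.65 + 2.44×1.71×11.0 = 433.33
Σ ṁᵢCp,ᵢ = 1.30×1.71 + 29.2×1.71 + 2.44×1.71 = 56.327
T_out = 433.33 / 56.327 = 7.6931 °C

T_out = 7.69 °C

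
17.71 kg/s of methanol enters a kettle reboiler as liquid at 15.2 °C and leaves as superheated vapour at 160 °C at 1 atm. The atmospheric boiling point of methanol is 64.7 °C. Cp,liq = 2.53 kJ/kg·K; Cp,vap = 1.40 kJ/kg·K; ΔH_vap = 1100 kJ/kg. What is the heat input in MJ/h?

liquid 15.2→64.7 °C: 125.23 kJ/kg
vaporisation at 64.7 °C: 1100 kJ/kg
vapour 64.7→160 °C: 133.42 kJ/kg
Δh = 125.23 + 1100 + 133.42 = 1358.7 kJ/kg
Q = ṁ·Δh = 17.71 kg/s × 1358.7 kJ/kg = 24062 kJ/s
|Q| = 24062 kW = 86622 MJ/h

Q = 86600 MJ/h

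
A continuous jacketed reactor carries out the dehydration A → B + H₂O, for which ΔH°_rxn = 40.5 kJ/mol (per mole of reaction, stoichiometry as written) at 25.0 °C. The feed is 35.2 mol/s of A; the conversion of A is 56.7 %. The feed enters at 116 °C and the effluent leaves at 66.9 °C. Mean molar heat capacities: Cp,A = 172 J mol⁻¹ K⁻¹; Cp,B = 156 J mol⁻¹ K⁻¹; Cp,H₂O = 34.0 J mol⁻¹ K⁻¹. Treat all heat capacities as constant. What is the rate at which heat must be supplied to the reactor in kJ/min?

Extent of reaction ξ = 0.567 × 35.2 = 19.958 mol/s
Reaction term: ξ·ΔH°_rxn = 19.958 × 40.5 = 808.32 kJ/s
Sensible, feed 116→25 °C: -550.95 kJ/s
Outlet flows (mol/s): A 15.242, B 19.958, H₂O 19.958
Sensible, products 25→66.9 °C: 268.73 kJ/s
Q = ΔH = 526.1 kJ/s = 526.1 kW
Heat supplied = 31566 kJ/min

Q_in = 31600 kJ/min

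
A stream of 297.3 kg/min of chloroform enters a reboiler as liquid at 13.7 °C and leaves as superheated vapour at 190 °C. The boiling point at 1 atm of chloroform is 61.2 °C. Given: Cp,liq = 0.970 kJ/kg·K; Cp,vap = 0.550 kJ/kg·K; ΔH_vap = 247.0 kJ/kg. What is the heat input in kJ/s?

Q = 1800 kJ/s

liquid 13.7→61.2 °C: 46.075 kJ/kg
vaporisation at 61.2 °C: 247 kJ/kg
vapour 61.2→190 °C: 70.84 kJ/kg
Δh = 46.075 + 247 + 70.84 = 363.92 kJ/kg
Q = ṁ·Δh = 297.3 kg/min × 363.92 kJ/kg = 108190 kJ/min
|Q| = 1803.2 kW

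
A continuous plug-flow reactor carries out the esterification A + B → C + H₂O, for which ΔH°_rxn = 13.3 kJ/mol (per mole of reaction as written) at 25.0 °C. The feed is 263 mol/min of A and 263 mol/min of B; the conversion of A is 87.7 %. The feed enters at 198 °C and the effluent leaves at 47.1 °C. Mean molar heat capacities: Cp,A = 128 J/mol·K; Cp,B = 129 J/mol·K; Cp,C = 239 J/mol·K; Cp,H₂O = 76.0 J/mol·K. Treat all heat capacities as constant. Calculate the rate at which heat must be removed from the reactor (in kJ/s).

Extent of reaction ξ = 0.877 × 263 = 230.65 mol/min
Reaction term: ξ·ΔH°_rxn = 230.65 × 13.3 = 3067.7 kJ/min
Sensible, feed 198→25 °C: -11693 kJ/min
Outlet flows (mol/min): A 32.349, B 32.349, C 230.65, H₂O 230.65
Sensible, products 25→47.1 °C: 1789.4 kJ/min
Q = ΔH = -6836.2 kJ/min = -113.94 kW
Heat removed = 113.94 kJ/s

Q_out = 114 kJ/s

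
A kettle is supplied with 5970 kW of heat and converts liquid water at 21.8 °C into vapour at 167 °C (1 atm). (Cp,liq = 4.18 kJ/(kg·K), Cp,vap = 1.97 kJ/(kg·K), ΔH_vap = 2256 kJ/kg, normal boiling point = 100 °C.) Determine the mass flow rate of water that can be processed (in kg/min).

Δh = 4.18×(100−21.8) + 2256 + 1.97×(167−100) = 2714.9 kJ/kg
Q = 5970 kW = 5970 kJ/s = 358200 kJ/min
ṁ = Q/Δh = 358200 / 2714.9 = 131.94 kg/min

ṁ = 132 kg/min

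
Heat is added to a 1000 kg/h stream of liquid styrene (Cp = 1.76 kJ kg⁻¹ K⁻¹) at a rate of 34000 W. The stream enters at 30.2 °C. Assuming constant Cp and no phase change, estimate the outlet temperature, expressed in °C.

Q = 34000 W = 122400 kJ/h
ΔT = Q/(ṁ·Cp) = 122400/(1000×1.76) = 69.545 K
T_out = 30.2 + 69.545 = 99.745 °C

T_out = 99.7 °C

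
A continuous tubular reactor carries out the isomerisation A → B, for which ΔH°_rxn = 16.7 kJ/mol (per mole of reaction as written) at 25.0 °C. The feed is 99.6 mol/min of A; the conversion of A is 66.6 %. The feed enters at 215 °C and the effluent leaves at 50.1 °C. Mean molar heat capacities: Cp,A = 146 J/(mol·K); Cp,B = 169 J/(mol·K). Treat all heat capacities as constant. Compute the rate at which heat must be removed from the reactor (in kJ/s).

Q_out = 20.9 kJ/s

Extent of reaction ξ = 0.666 × 99.6 = 66.334 mol/min
Reaction term: ξ·ΔH°_rxn = 66.334 × 16.7 = 1107.8 kJ/min
Sensible, feed 215→25 °C: -2762.9 kJ/min
Outlet flows (mol/min): A 33.266, B 66.334
Sensible, products 25→50.1 °C: 403.29 kJ/min
Q = ΔH = -1251.8 kJ/min = -20.864 kW
Heat removed = 20.864 kJ/s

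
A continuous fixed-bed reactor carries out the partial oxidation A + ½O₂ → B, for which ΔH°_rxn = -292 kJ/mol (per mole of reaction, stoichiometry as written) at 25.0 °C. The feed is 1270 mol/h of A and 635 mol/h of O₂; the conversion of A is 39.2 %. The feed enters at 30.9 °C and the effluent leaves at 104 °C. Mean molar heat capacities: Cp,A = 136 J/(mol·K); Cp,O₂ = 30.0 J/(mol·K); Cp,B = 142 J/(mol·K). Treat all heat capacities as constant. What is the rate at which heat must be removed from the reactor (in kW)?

Q_out = 36.6 kW

Extent of reaction ξ = 0.392 × 1270 = 497.84 mol/h
Reaction term: ξ·ΔH°_rxn = 497.84 × -292 = -145370 kJ/h
Sensible, feed 30.9→25 °C: -1131.4 kJ/h
Outlet flows (mol/h): A 772.16, O₂ 386.08, B 497.84
Sensible, products 25→104 °C: 14796 kJ/h
Q = ΔH = -131700 kJ/h = -36.585 kW
Heat removed = 36.585 kW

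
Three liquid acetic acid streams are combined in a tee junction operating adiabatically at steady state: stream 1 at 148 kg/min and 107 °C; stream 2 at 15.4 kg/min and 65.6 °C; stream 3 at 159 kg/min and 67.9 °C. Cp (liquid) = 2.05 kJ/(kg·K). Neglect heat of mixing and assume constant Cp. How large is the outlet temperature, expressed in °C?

Adiabatic, steady state ⇒ Σ ṁᵢCp,ᵢ(T_out − Tᵢ) = 0
T_out = Σ ṁᵢCp,ᵢTᵢ / Σ ṁᵢCp,ᵢ
      = 56667 / 660.92 = 85.739 °C

T_out = 85.7 °C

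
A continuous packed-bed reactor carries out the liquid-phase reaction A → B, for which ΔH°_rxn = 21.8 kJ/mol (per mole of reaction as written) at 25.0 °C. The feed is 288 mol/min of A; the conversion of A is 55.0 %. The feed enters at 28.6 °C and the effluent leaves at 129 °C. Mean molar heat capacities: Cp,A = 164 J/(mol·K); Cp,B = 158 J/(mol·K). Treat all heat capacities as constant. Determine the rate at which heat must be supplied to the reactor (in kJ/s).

Extent of reaction ξ = 0.550 × 288 = 158.4 mol/min
Reaction term: ξ·ΔH°_rxn = 158.4 × 21.8 = 3453.1 kJ/min
Sensible, feed 28.6→25 °C: -170.04 kJ/min
Outlet flows (mol/min): A 129.6, B 158.4
Sensible, products 25→129 °C: 4813.3 kJ/min
Q = ΔH = 8096.4 kJ/min = 134.94 kW
Heat supplied = 134.94 kJ/s

Q_in = 135 kJ/s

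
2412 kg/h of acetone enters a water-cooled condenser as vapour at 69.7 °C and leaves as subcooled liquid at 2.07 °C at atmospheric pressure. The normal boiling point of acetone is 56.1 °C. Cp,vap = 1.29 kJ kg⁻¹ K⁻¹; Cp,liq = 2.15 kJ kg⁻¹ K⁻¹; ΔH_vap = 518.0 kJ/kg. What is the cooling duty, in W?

vapour 69.7→56.1 °C: -17.544 kJ/kg
condensation at 56.1 °C: -518 kJ/kg
liquid 56.1→2.07 °C: -116.16 kJ/kg
Δh = -17.544 + -518 + -116.16 = -651.71 kJ/kg
Q = ṁ·Δh = 2412 kg/h × -651.71 kJ/kg = -1.5719e+06 kJ/h
|Q| = 436.64 kW = 436640 W

Q_c = 437000 W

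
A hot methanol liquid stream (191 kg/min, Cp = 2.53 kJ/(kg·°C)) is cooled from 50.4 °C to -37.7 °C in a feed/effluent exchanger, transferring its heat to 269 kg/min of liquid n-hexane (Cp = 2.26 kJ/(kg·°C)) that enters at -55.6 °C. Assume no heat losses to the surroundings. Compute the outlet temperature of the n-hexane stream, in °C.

Heat released by hot stream: Q = 191 × 2.53 × (50.4 − -37.7) = 42573 kJ/min
Energy balance on cold side (adiabatic exchanger): Q = ṁ_c·Cp_c·(T_c,out − T_c,in)
T_c,out = -55.6 + 42573/(269 × 2.26) = 14.428 °C

T_c,out = 14.4 °C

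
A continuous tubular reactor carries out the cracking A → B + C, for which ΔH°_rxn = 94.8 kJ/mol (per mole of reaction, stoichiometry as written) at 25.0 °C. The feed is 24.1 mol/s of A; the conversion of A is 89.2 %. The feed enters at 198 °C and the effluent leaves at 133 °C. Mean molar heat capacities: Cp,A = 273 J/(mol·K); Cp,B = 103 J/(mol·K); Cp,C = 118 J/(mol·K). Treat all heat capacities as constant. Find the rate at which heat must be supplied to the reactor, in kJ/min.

Q_in = 89400 kJ/min

Extent of reaction ξ = 0.892 × 24.1 = 21.497 mol/s
Reaction term: ξ·ΔH°_rxn = 21.497 × 94.8 = 2037.9 kJ/s
Sensible, feed 198→25 °C: -1138.2 kJ/s
Outlet flows (mol/s): A 2.6028, B 21.497, C 21.497
Sensible, products 25→133 °C: 589.84 kJ/s
Q = ΔH = 1489.6 kJ/s = 1489.6 kW
Heat supplied = 89373 kJ/min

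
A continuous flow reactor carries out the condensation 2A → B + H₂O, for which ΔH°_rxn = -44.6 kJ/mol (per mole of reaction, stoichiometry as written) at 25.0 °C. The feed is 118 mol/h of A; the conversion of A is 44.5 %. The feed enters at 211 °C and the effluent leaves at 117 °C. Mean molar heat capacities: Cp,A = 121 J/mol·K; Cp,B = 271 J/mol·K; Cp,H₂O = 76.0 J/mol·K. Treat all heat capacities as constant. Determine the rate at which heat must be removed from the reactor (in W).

Q_out = 628 W

Extent of reaction ξ = 0.445 × 118 / 2 = 26.255 mol/h
Reaction term: ξ·ΔH°_rxn = 26.255 × -44.6 = -1171 kJ/h
Sensible, feed 211→25 °C: -2655.7 kJ/h
Outlet flows (mol/h): A 65.49, B 26.255, H₂O 26.255
Sensible, products 25→117 °C: 1567.2 kJ/h
Q = ΔH = -2259.5 kJ/h = -0.62763 kW
Heat removed = 627.63 W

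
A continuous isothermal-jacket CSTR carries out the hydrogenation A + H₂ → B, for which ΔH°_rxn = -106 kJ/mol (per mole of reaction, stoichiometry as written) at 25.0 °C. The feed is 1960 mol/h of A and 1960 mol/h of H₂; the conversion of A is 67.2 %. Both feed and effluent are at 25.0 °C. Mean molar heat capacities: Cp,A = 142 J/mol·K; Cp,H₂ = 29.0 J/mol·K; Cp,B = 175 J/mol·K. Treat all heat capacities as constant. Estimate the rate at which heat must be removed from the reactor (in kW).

Extent of reaction ξ = 0.672 × 1960 = 1317.1 mol/h
Reaction term: ξ·ΔH°_rxn = 1317.1 × -106 = -139610 kJ/h
Q = ΔH = -139610 kJ/h = -38.782 kW
Heat removed = 38.782 kW

Q_out = 38.8 kW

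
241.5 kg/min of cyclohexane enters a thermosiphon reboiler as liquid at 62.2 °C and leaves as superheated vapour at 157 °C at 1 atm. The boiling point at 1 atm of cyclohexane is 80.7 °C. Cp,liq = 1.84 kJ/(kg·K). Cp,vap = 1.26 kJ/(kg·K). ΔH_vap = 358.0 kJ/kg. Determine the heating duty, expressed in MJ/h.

liquid 62.2→80.7 °C: 34.04 kJ/kg
vaporisation at 80.7 °C: 358 kJ/kg
vapour 80.7→157 °C: 96.138 kJ/kg
Δh = 34.04 + 358 + 96.138 = 488.18 kJ/kg
Q = ṁ·Δh = 241.5 kg/min × 488.18 kJ/kg = 117890 kJ/min
|Q| = 1964.9 kW = 7073.7 MJ/h

Q = 7070 MJ/h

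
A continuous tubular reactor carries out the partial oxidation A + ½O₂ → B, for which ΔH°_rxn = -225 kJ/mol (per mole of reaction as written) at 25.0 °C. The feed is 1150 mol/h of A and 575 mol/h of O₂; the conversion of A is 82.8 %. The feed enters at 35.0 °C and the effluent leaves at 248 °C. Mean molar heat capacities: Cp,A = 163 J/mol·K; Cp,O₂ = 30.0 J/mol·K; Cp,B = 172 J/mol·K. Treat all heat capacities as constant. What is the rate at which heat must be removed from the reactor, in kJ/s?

Q_out = 47.8 kJ/s

Extent of reaction ξ = 0.828 × 1150 = 952.2 mol/h
Reaction term: ξ·ΔH°_rxn = 952.2 × -225 = -214240 kJ/h
Sensible, feed 35.0→25 °C: -2047 kJ/h
Outlet flows (mol/h): A 197.8, O₂ 98.9, B 952.2
Sensible, products 25→248 °C: 44374 kJ/h
Q = ΔH = -171920 kJ/h = -47.755 kW
Heat removed = 47.755 kJ/s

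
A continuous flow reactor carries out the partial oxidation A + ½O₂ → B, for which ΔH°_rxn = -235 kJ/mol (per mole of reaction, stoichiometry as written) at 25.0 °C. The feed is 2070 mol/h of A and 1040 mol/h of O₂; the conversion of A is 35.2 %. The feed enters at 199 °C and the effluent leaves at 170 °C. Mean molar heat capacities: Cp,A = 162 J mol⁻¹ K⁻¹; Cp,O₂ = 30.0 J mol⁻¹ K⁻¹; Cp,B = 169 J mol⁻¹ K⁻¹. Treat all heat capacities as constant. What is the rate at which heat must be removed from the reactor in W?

Q_out = 50800 W

Extent of reaction ξ = 0.352 × 2070 = 728.64 mol/h
Reaction term: ξ·ΔH°_rxn = 728.64 × -235 = -171230 kJ/h
Sensible, feed 199→25 °C: -63778 kJ/h
Outlet flows (mol/h): A 1341.4, O₂ 675.68, B 728.64
Sensible, products 25→170 °C: 52303 kJ/h
Q = ΔH = -182710 kJ/h = -50.751 kW
Heat removed = 50751 W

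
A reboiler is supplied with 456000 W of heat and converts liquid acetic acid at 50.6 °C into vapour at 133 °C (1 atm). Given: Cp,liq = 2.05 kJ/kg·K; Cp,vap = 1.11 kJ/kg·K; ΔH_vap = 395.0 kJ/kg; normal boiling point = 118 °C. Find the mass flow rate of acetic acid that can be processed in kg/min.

ṁ = 49.8 kg/min

Δh = 2.05×(118−50.6) + 395.0 + 1.11×(133−118) = 549.82 kJ/kg
Q = 456000 W = 456 kJ/s = 27360 kJ/min
ṁ = Q/Δh = 27360 / 549.82 = 49.762 kg/min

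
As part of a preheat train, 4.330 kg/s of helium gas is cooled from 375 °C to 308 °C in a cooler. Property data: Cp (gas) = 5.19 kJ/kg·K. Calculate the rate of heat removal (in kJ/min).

Q = ṁ·Cp·ΔT = 4.330 × 5.19 × (308 − 375) = -1505.7 kJ/s
Cooling duty = 90340 kJ/min

Q_c = 90300 kJ/min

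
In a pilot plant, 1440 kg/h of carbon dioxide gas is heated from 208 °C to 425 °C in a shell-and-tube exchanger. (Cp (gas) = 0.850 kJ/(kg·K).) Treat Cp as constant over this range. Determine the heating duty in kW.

Q = 73.8 kW

Q = ṁ·Cp·ΔT = 1440 × 0.850 × (425 − 208) = 265610 kJ/h
Converting: 265610 / 3600 s = 73.78 kW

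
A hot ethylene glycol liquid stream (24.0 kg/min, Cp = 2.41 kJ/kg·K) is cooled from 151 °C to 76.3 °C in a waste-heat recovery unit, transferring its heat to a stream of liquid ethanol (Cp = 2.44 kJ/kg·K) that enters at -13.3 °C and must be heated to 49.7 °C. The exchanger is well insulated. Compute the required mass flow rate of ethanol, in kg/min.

ṁ_c = 28.1 kg/min

Heat released by hot stream: Q = 24.0 × 2.41 × (151 − 76.3) = 4320.6 kJ/min
Energy balance on cold side (adiabatic exchanger): Q = ṁ_c·Cp_c·(T_c,out − T_c,in)
ṁ_c = 4320.6 / [2.44 × (49.7 − -13.3)] = 28.107 kg/min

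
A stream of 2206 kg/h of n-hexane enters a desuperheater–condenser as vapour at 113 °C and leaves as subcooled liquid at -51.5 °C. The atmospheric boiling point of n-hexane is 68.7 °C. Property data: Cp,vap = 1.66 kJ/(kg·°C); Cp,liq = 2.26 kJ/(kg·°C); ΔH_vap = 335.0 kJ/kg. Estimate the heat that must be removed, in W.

Q_c = 417000 W

vapour 113→68.7 °C: -73.538 kJ/kg
condensation at 68.7 °C: -335 kJ/kg
liquid 68.7→-51.5 °C: -271.65 kJ/kg
Δh = -73.538 + -335 + -271.65 = -680.19 kJ/kg
Q = ṁ·Δh = 2206 kg/h × -680.19 kJ/kg = -1.5005e+06 kJ/h
|Q| = 416.81 kW = 416810 W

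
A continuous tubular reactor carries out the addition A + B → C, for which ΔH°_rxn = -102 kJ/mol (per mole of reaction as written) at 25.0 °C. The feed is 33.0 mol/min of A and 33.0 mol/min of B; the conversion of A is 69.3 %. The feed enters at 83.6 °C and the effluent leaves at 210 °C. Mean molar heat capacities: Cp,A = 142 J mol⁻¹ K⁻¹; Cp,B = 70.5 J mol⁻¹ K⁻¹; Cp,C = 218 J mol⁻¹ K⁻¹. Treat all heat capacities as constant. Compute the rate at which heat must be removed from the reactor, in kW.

Extent of reaction ξ = 0.693 × 33.0 = 22.869 mol/min
Reaction term: ξ·ΔH°_rxn = 22.869 × -102 = -2332.6 kJ/min
Sensible, feed 83.6→25 °C: -410.93 kJ/min
Outlet flows (mol/min): A 10.131, B 10.131, C 22.869
Sensible, products 25→210 °C: 1320.6 kJ/min
Q = ΔH = -1423 kJ/min = -23.716 kW
Heat removed = 23.716 kW

Q_out = 23.7 kW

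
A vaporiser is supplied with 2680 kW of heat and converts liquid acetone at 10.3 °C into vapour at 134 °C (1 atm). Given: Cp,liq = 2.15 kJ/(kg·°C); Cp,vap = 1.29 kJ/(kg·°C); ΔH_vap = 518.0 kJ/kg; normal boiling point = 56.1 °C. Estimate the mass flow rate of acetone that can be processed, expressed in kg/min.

ṁ = 224 kg/min

Δh = 2.15×(56.1−10.3) + 518.0 + 1.29×(134−56.1) = 716.96 kJ/kg
Q = 2680 kW = 2680 kJ/s = 160800 kJ/min
ṁ = Q/Δh = 160800 / 716.96 = 224.28 kg/min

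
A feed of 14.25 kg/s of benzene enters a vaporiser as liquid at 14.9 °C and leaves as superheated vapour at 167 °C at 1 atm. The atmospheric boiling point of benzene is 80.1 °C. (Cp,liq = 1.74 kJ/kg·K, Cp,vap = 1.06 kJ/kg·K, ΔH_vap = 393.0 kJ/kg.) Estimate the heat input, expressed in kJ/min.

liquid 14.9→80.1 °C: 113.45 kJ/kg
vaporisation at 80.1 °C: 393 kJ/kg
vapour 80.1→167 °C: 92.114 kJ/kg
Δh = 113.45 + 393 + 92.114 = 598.56 kJ/kg
Q = ṁ·Δh = 14.25 kg/s × 598.56 kJ/kg = 8529.5 kJ/s
|Q| = 8529.5 kW = 511770 kJ/min

Q = 512000 kJ/min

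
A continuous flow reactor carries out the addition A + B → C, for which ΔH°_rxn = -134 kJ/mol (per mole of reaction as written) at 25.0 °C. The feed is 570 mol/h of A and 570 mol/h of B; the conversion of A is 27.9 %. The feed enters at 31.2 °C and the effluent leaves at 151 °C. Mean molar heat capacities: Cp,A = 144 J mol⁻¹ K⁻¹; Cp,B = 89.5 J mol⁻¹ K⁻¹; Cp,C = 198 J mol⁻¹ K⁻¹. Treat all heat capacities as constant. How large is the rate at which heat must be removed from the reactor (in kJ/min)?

Extent of reaction ξ = 0.279 × 570 = 159.03 mol/h
Reaction term: ξ·ΔH°_rxn = 159.03 × -134 = -21310 kJ/h
Sensible, feed 31.2→25 °C: -825.19 kJ/h
Outlet flows (mol/h): A 410.97, B 410.97, C 159.03
Sensible, products 25→151 °C: 16059 kJ/h
Q = ΔH = -6076.6 kJ/h = -1.6879 kW
Heat removed = 101.28 kJ/min

Q_out = 101 kJ/min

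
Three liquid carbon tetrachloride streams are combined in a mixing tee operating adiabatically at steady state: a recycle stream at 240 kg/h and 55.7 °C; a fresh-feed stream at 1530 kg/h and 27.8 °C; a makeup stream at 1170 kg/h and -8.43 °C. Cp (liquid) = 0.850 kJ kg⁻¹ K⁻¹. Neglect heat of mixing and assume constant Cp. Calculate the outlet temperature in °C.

T_out = 15.7 °C

Energy balance with Q = 0: Σ ṁᵢCp,ᵢ(T_out − Tᵢ) = 0
Σ ṁᵢCp,ᵢTᵢ = 240×0.850×55.7 + 1530×0.850×27.8 + 1170×0.850×-8.43 = 39133
Σ ṁᵢCp,ᵢ = 240×0.850 + 1530×0.850 + 1170×0.850 = 2499
T_out = 39133 / 2499 = 15.659 °C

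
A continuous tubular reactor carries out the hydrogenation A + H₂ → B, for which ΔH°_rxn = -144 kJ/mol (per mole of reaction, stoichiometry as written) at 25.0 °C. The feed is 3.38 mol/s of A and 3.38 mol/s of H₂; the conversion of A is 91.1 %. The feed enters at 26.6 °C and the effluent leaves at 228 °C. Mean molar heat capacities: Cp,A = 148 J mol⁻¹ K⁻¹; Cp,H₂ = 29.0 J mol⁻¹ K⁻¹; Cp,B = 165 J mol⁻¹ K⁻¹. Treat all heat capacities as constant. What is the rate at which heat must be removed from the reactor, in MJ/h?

Q_out = 1190 MJ/h

Extent of reaction ξ = 0.911 × 3.38 = 3.0792 mol/s
Reaction term: ξ·ΔH°_rxn = 3.0792 × -144 = -443.4 kJ/s
Sensible, feed 26.6→25 °C: -0.95722 kJ/s
Outlet flows (mol/s): A 0.30082, H₂ 0.30082, B 3.0792
Sensible, products 25→228 °C: 113.95 kJ/s
Q = ΔH = -330.41 kJ/s = -330.41 kW
Heat removed = 1189.5 MJ/h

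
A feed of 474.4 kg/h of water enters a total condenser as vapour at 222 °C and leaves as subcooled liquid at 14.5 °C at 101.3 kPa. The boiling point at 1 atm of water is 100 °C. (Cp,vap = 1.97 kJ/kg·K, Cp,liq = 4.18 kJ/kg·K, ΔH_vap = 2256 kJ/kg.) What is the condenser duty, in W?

Q_c = 376000 W

vapour 222→100 °C: -240.34 kJ/kg
condensation at 100 °C: -2256 kJ/kg
liquid 100→14.5 °C: -357.39 kJ/kg
Δh = -240.34 + -2256 + -357.39 = -2853.7 kJ/kg
Q = ṁ·Δh = 474.4 kg/h × -2853.7 kJ/kg = -1.3538e+06 kJ/h
|Q| = 376.06 kW = 376060 W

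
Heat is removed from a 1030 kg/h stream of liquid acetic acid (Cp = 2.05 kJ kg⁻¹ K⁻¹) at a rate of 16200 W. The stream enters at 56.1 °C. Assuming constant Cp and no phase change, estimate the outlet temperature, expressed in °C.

Q = 16200 W = 58320 kJ/h
ΔT = Q/(ṁ·Cp) = 58320/(1030×2.05) = 27.62 K
T_out = 56.1 − 27.62 = 28.48 °C

T_out = 28.5 °C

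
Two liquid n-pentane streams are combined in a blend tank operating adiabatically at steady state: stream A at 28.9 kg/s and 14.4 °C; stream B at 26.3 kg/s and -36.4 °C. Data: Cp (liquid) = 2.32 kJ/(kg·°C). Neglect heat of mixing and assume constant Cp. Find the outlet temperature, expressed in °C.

T_out = -9.80 °C

Energy balance with Q = 0: Σ ṁᵢCp,ᵢ(T_out − Tᵢ) = 0
Σ ṁᵢCp,ᵢTᵢ = 28.9×2.32×14.4 + 26.3×2.32×-36.4 = -1255.5
Σ ṁᵢCp,ᵢ = 28.9×2.32 + 26.3×2.32 = 128.06
T_out = -1255.5 / 128.06 = -9.8036 °C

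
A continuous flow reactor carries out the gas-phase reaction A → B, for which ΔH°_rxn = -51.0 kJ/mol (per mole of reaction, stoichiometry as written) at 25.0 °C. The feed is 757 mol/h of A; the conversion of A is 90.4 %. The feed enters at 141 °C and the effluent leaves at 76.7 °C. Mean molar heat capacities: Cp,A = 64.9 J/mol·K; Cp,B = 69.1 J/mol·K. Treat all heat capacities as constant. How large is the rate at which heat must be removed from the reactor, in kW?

Extent of reaction ξ = 0.904 × 757 = 684.33 mol/h
Reaction term: ξ·ΔH°_rxn = 684.33 × -51.0 = -34901 kJ/h
Sensible, feed 141→25 °C: -5699 kJ/h
Outlet flows (mol/h): A 72.672, B 684.33
Sensible, products 25→76.7 °C: 2688.6 kJ/h
Q = ΔH = -37911 kJ/h = -10.531 kW
Heat removed = 10.531 kW

Q_out = 10.5 kW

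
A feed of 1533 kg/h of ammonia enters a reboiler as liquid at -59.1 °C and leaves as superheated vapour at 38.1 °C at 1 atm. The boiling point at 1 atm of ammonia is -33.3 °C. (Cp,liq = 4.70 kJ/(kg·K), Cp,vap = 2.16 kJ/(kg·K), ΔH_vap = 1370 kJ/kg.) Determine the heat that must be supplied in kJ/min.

liquid -59.1→-33.3 °C: 121.26 kJ/kg
vaporisation at -33.3 °C: 1370 kJ/kg
vapour -33.3→38.1 °C: 154.22 kJ/kg
Δh = 121.26 + 1370 + 154.22 = 1645.5 kJ/kg
Q = ṁ·Δh = 1533 kg/h × 1645.5 kJ/kg = 2.5225e+06 kJ/h
|Q| = 700.7 kW = 42042 kJ/min

Q = 42000 kJ/min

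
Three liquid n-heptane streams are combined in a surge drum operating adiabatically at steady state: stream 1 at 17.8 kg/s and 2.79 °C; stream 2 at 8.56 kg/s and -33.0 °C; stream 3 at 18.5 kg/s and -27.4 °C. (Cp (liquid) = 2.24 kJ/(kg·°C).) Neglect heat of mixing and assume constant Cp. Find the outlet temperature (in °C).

T_out = -16.5 °C

Adiabatic, steady state ⇒ Σ ṁᵢCp,ᵢ(T_out − Tᵢ) = 0
Σ ṁᵢCp,ᵢTᵢ = 17.8×2.24×2.79 + 8.56×2.24×-33.0 + 18.5×2.24×-27.4 = -1657
Σ ṁᵢCp,ᵢ = 17.8×2.24 + 8.56×2.24 + 18.5×2.24 = 100.49
T_out = -1657 / 100.49 = -16.489 °C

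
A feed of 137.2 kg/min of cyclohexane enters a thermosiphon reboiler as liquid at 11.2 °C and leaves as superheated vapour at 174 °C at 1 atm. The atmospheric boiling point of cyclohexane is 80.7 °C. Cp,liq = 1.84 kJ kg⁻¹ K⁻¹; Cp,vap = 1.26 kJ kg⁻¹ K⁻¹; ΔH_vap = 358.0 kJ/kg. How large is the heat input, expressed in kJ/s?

Q = 1380 kJ/s

liquid 11.2→80.7 °C: 127.88 kJ/kg
vaporisation at 80.7 °C: 358 kJ/kg
vapour 80.7→174 °C: 117.56 kJ/kg
Δh = 127.88 + 358 + 117.56 = 603.44 kJ/kg
Q = ṁ·Δh = 137.2 kg/min × 603.44 kJ/kg = 82792 kJ/min
|Q| = 1379.9 kW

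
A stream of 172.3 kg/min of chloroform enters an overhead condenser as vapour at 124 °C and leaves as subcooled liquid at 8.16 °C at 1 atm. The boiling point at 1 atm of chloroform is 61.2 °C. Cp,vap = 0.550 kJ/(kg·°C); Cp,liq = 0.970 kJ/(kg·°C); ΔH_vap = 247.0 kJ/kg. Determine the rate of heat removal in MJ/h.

vapour 124→61.2 °C: -34.54 kJ/kg
condensation at 61.2 °C: -247 kJ/kg
liquid 61.2→8.16 °C: -51.449 kJ/kg
Δh = -34.54 + -247 + -51.449 = -332.99 kJ/kg
Q = ṁ·Δh = 172.3 kg/min × -332.99 kJ/kg = -57374 kJ/min
|Q| = 956.23 kW = 3442.4 MJ/h

Q_c = 3440 MJ/h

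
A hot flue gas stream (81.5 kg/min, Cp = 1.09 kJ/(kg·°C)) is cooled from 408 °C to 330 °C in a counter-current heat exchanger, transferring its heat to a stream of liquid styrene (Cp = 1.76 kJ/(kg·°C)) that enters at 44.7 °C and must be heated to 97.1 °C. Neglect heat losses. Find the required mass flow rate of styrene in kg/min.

ṁ_c = 75.1 kg/min

Heat released by hot stream: Q = 81.5 × 1.09 × (408 − 330) = 6929.1 kJ/min
Energy balance on cold side (adiabatic exchanger): Q = ṁ_c·Cp_c·(T_c,out − T_c,in)
ṁ_c = 6929.1 / [1.76 × (97.1 − 44.7)] = 75.134 kg/min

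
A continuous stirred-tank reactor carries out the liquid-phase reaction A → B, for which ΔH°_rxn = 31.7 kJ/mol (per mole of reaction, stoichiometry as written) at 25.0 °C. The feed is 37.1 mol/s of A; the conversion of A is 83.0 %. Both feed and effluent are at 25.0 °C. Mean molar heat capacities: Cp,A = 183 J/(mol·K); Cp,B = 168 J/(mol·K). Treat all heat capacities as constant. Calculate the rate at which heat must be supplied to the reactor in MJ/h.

Q_in = 3510 MJ/h

Extent of reaction ξ = 0.830 × 37.1 = 30.793 mol/s
Reaction term: ξ·ΔH°_rxn = 30.793 × 31.7 = 976.14 kJ/s
Q = ΔH = 976.14 kJ/s = 976.14 kW
Heat supplied = 3514.1 MJ/h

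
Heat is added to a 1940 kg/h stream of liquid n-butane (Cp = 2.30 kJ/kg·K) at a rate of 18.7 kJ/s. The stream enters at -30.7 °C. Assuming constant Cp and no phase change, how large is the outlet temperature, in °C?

T_out = -15.6 °C

Q = 18.7 kJ/s = 67320 kJ/h
ΔT = Q/(ṁ·Cp) = 67320/(1940×2.30) = 15.087 K
T_out = -30.7 + 15.087 = -15.613 °C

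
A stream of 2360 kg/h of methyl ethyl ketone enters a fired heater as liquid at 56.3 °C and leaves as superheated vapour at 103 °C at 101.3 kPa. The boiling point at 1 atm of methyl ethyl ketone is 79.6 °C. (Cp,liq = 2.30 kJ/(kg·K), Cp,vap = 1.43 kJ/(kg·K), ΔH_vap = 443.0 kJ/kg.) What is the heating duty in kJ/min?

liquid 56.3→79.6 °C: 53.59 kJ/kg
vaporisation at 79.6 °C: 443 kJ/kg
vapour 79.6→103 °C: 33.462 kJ/kg
Δh = 53.59 + 443 + 33.462 = 530.05 kJ/kg
Q = ṁ·Δh = 2360 kg/h × 530.05 kJ/kg = 1.2509e+06 kJ/h
|Q| = 347.48 kW = 20849 kJ/min

Q = 20800 kJ/min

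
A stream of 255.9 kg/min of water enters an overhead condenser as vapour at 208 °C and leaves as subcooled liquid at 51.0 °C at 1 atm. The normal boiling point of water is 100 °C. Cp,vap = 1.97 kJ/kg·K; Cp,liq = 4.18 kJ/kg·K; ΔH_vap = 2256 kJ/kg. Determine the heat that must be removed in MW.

vapour 208→100 °C: -212.76 kJ/kg
condensation at 100 °C: -2256 kJ/kg
liquid 100→51.0 °C: -204.82 kJ/kg
Δh = -212.76 + -2256 + -204.82 = -2673.6 kJ/kg
Q = ṁ·Δh = 255.9 kg/min × -2673.6 kJ/kg = -684170 kJ/min
|Q| = 11403 kW = 11.403 MW

Q_c = 11.4 MW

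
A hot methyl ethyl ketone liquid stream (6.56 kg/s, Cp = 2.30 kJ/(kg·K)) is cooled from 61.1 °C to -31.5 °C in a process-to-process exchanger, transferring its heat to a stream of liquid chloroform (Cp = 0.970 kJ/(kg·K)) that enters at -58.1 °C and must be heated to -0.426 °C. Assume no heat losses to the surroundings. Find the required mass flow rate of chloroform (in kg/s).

Heat released by hot stream: Q = 6.56 × 2.30 × (61.1 − -31.5) = 1397.1 kJ/s
Energy balance on cold side (adiabatic exchanger): Q = ṁ_c·Cp_c·(T_c,out − T_c,in)
ṁ_c = 1397.1 / [0.970 × (-0.426 − -58.1)] = 24.974 kg/s

ṁ_c = 25.0 kg/s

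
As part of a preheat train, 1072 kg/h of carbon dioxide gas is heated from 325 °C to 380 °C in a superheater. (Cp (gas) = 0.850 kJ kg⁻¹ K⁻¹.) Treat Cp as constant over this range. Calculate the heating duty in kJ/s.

Q = ṁ·Cp·ΔT = 1072 × 0.850 × (380 − 325) = 50116 kJ/h
Converting: 50116 / 3600 s = 13.921 kW

Q = 13.9 kJ/s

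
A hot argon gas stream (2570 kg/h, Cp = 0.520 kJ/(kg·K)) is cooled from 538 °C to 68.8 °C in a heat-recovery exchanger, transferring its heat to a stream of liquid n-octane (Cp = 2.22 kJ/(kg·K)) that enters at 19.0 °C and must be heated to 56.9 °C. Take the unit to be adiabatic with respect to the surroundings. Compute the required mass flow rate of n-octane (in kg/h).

ṁ_c = 7450 kg/h

Heat released by hot stream: Q = 2570 × 0.520 × (538 − 68.8) = 627040 kJ/h
Energy balance on cold side (adiabatic exchanger): Q = ṁ_c·Cp_c·(T_c,out − T_c,in)
ṁ_c = 627040 / [2.22 × (56.9 − 19.0)] = 7452.5 kg/h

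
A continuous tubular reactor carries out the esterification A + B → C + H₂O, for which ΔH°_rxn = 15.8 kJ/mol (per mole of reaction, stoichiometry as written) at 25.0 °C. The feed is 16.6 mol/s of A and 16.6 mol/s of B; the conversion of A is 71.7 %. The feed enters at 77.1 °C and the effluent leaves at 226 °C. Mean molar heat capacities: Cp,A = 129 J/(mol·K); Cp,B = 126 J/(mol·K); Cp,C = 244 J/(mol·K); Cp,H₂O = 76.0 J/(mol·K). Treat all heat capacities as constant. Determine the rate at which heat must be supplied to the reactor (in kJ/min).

Q_in = 58400 kJ/min

Extent of reaction ξ = 0.717 × 16.6 = 11.902 mol/s
Reaction term: ξ·ΔH°_rxn = 11.902 × 15.8 = 188.05 kJ/s
Sensible, feed 77.1→25 °C: -220.54 kJ/s
Outlet flows (mol/s): A 4.6978, B 4.6978, C 11.902, H₂O 11.902
Sensible, products 25→226 °C: 1006.3 kJ/s
Q = ΔH = 973.85 kJ/s = 973.85 kW
Heat supplied = 58431 kJ/min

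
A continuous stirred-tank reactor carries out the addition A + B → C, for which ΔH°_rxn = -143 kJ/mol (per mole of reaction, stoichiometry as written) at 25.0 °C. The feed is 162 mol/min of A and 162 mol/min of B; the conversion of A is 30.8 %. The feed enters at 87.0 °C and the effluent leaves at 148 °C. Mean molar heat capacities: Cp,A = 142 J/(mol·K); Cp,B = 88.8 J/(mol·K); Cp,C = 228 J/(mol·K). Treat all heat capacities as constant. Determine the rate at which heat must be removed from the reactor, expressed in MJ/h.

Q_out = 292 MJ/h

Extent of reaction ξ = 0.308 × 162 = 49.896 mol/min
Reaction term: ξ·ΔH°_rxn = 49.896 × -143 = -7135.1 kJ/min
Sensible, feed 87.0→25 °C: -2318.2 kJ/min
Outlet flows (mol/min): A 112.1, B 112.1, C 49.896
Sensible, products 25→148 °C: 4581.7 kJ/min
Q = ΔH = -4871.5 kJ/min = -81.192 kW
Heat removed = 292.29 MJ/h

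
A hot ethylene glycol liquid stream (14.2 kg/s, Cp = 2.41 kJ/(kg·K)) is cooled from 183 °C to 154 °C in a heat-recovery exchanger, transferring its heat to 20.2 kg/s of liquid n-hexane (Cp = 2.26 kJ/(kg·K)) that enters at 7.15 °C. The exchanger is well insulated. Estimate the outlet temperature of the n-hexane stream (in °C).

Heat released by hot stream: Q = 14.2 × 2.41 × (183 − 154) = 992.44 kJ/s
Energy balance on cold side (adiabatic exchanger): Q = ṁ_c·Cp_c·(T_c,out − T_c,in)
T_c,out = 7.15 + 992.44/(20.2 × 2.26) = 28.889 °C

T_c,out = 28.9 °C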